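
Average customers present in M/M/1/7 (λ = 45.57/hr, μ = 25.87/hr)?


ρ = 45.57/25.87 = 1.7615
L = ρ[1 − (K+1)ρ^K + Kρ^(K+1)] / [(1−ρ)(1−ρ^(K+1))]
Numerator: 1.7615·(1 − 8·52.623315 + 7·92.695958) = 403.181222
Denominator: (-0.7615)·(-91.695958) = 69.826455
L = 403.181222/69.826455 = 5.7740

Final: 5.7740


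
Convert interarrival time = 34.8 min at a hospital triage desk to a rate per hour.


λ = 1/(interarrival time) in consistent units.
1 hour = 60 min, so λ = 60/34.8 = 1.7241 per hour

Final: 1.7241 /hr


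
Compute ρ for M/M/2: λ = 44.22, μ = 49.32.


ρ = λ/(cμ) = 44.22/(2·49.32) = 44.22/98.64 = 0.4483

Final: 0.4483


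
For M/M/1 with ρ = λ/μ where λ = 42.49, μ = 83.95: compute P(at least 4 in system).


ρ = 42.49/83.95 = 0.5061
P(N ≥ n) = ρ^n = 0.5061^4 = 0.065624

Final: 0.065624


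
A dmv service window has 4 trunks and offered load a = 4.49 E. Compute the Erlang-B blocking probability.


B(c,a) = (a^c/c!) / Σ_{k=0}^{c} a^k/k!
a^4/4! = 16.934568
Σ terms (k=0..4): 1.00000 + 4.49000 + 10.08005 + 15.08647 + 16.93457 = 47.591093
B = 16.934568/47.591093 = 0.355835

Final: 0.355835


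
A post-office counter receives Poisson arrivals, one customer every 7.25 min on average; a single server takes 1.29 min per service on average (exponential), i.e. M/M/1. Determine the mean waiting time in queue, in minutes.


λ = 60/7.25 = 8.2759 /hr
μ = 60/1.29 = 46.5116 /hr
ρ = λ/μ = 8.2759/46.5116 = 0.1779
Wq = ρ/(μ−λ) = 0.1779/(46.5116−8.2759) = 0.004654 hr
In minutes: 0.004654·60 = 0.2792 min

Final: 0.2792 min


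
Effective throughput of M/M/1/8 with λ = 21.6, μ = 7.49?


ρ = 2.8838; P_K = (1−ρ)ρ^8/(1−ρ^9) = 0.653288
λ_eff = λ(1 − P_K) = 21.6·(1 − 0.653288) = 21.6·0.346712 = 7.4890 /hr

Final: 7.4890 /hr


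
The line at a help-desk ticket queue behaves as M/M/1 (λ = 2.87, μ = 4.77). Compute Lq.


ρ = 2.87/4.77 = 0.6017
Lq = ρ²/(1−ρ) = 0.3620/0.3983 = 0.9088

Final: 0.9088


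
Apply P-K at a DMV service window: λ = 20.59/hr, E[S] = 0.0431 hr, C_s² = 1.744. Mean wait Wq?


ρ = λ·E[S] = 20.59·0.0431 = 0.8874
E[S²] = E[S]²(1+C_s²) = 0.0431²·(1+1.744) = 0.005097
Wq = λ·E[S²]/(2(1−ρ)) = 20.59·0.005097/(2·0.1126) = 0.46616 hr

Final: 0.46616 hr


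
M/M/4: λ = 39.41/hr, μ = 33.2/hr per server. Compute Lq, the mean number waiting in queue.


a = λ/μ = 1.1870; ρ = a/4 = 0.2968
P₀ = 0.304136
Lq = P₀·a^c·ρ / (c!·(1−ρ)²) = 0.304136·1.98552·0.2968/(24·0.49454)
= 0.01510

Final: 0.01510


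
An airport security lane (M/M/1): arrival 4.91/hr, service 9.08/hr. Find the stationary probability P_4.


ρ = 4.91/9.08 = 0.5407
P_n = (1−ρ)·ρ^n = (1 − 0.5407)·0.5407^4 = 0.4593·0.085503 = 0.039267

Final: 0.039267


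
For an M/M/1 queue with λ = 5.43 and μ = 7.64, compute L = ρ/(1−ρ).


ρ = λ/μ = 5.43/7.64 = 0.7107
L = ρ/(1−ρ) = 0.7107/(1 − 0.7107) = 0.7107/0.2893 = 2.4570

Final: 2.4570


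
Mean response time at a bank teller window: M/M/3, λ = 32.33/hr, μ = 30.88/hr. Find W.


a = 1.0470; ρ = 0.3490; P₀ = 0.346163
Lq = P₀·a^c·ρ/(c!(1−ρ)²) = 0.05452
Wq = Lq/λ = 0.05452/32.33 = 0.001686 hr
W = Wq + 1/μ = 0.001686 + 0.03238 = 0.03407 hr

Final: 0.03407 hr


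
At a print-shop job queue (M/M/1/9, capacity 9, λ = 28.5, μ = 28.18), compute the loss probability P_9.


ρ = λ/μ = 28.5/28.18 = 1.0114
P_K = (1−ρ)ρ^K/(1−ρ^(K+1)) = (-0.01136·1.106967)/(1 − 1.119538)
= -0.012570/-0.119538 = 0.105157

Final: 0.105157


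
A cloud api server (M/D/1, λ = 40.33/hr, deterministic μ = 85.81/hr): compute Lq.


ρ = 40.33/85.81 = 0.4700
M/D/1: Lq = ρ²/(2(1−ρ)) = 0.2209/(2·0.5300) = 0.20839

Final: 0.20839


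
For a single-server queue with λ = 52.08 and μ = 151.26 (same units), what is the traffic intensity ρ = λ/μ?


ρ = λ/μ = 52.08/151.26 = 0.3443

Final: 0.3443


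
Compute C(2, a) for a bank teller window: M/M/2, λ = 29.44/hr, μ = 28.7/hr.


a = λ/μ = 1.0258; ρ = a/2 = 0.5129
P₀ = 0.321971 (from M/M/c formula)
C(c,a) = [a^c/(c!(1−ρ))]·P₀ = [1.05223/(2·0.4871)]·0.321971
= 1.08008·0.321971 = 0.347755

Final: 0.347755


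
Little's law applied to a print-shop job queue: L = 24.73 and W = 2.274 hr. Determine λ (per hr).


λ = L/W = 24.73/2.274 = 10.8751 /hr

Final: 10.8751 /hr


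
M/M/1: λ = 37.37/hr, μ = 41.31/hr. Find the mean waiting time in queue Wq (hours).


ρ = 37.37/41.31 = 0.9046
Wq = ρ/(μ−λ) = 0.9046/(41.31 − 37.37) = 0.9046/3.94 = 0.2296 hr

Final: 0.2296 hr


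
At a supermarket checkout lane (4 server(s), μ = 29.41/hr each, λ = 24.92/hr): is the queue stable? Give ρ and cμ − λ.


Total capacity cμ = 4·29.41 = 117.64/hr
ρ = λ/(cμ) = 24.92/117.64 = 0.2118
Stable ⇔ ρ < 1: YES
Spare capacity = cμ − λ = 117.64 − 24.92 = 92.72/hr

Final: ρ = 0.2118; stable; margin = 92.72/hr


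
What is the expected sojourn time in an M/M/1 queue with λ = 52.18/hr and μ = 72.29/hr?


W = 1/(μ−λ) = 1/(72.29 − 52.18) = 1/20.11 = 0.04973 hr

Final: 0.04973 hr


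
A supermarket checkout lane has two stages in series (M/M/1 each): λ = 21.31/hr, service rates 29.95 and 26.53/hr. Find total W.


Each node sees arrival rate λ = 21.31/hr (tandem ⇒ throughput preserved).
W₁ = 1/(μ₁−λ) = 1/(29.95−21.31) = 0.11574 hr
W₂ = 1/(μ₂−λ) = 1/(26.53−21.31) = 0.19157 hr
W_total = W₁ + W₂ = 0.11574 + 0.19157 = 0.30731 hr

Final: 0.30731 hr


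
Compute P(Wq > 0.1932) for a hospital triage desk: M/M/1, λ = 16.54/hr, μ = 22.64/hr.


ρ = 16.54/22.64 = 0.7306
P(Wq > t) = ρ·e^{−(μ−λ)t} = 0.7306·e^{−1.1785}
= 0.7306·0.307734 = 0.224820

Final: 0.224820


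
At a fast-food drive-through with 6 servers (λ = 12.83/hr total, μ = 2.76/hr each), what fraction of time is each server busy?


ρ = λ/(cμ) = 12.83/(6·2.76) = 12.83/16.56 = 0.7748

Final: 0.7748


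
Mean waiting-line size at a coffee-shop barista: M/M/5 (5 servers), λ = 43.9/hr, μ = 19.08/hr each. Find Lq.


a = λ/μ = 2.3008; ρ = a/5 = 0.4602
P₀ = 0.098610
Lq = P₀·a^c·ρ / (c!·(1−ρ)²) = 0.098610·64.48085·0.4602/(120·0.29142)
= 0.08367

Final: 0.08367


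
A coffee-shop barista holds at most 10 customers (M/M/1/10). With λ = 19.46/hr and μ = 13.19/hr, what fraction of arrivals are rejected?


ρ = λ/μ = 19.46/13.19 = 1.4754
P_K = (1−ρ)ρ^K/(1−ρ^(K+1)) = (-0.4754·48.863031)/(1 − 72.090567)
= -23.227536/-71.090567 = 0.326732

Final: 0.326732


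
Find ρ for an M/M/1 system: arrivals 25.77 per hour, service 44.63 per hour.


ρ = λ/μ = 25.77/44.63 = 0.5774

Final: 0.5774


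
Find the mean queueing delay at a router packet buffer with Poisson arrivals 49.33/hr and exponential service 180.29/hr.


ρ = 49.33/180.29 = 0.2736
Wq = ρ/(μ−λ) = 0.2736/(180.29 − 49.33) = 0.2736/130.96 = 0.002089 hr

Final: 0.002089 hr


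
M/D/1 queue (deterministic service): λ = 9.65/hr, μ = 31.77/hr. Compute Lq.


ρ = 9.65/31.77 = 0.3037
M/D/1: Lq = ρ²/(2(1−ρ)) = 0.09226/(2·0.6963) = 0.06626

Final: 0.06626


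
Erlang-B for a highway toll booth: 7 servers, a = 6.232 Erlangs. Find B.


B(c,a) = (a^c/c!) / Σ_{k=0}^{c} a^k/k!
a^7/7! = 72.437187
Σ terms (k=0..7): 1.00000 + 6.23200 + 19.41891 + 40.33955 + 62.84902 + 78.33502 + 81.36398 + 72.43719 = 361.975677
B = 72.437187/361.975677 = 0.200116

Final: 0.200116


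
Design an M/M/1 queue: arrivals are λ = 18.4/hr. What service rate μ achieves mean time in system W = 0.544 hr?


W = 1/(μ−λ) ⇒ μ − λ = 1/W = 1/0.544 = 1.8382
μ = λ + 1/W = 18.4 + 1.8382 = 20.2382 per hr

Final: 20.2382 /hr


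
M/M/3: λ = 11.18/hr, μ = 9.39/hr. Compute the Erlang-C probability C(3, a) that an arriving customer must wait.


a = λ/μ = 1.1906; ρ = a/3 = 0.3969
P₀ = 0.297103 (from M/M/c formula)
C(c,a) = [a^c/(c!(1−ρ))]·P₀ = [1.68783/(6·0.6031)]·0.297103
= 0.46641·0.297103 = 0.138573

Final: 0.138573


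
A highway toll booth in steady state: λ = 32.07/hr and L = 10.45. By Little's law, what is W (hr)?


W = L/λ = 10.45/32.07 = 0.3258 hr

Final: 0.3258 hr


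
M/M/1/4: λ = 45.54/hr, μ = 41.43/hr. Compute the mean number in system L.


ρ = 45.54/41.43 = 1.0992
L = ρ[1 − (K+1)ρ^K + Kρ^(K+1)] / [(1−ρ)(1−ρ^(K+1))]
Numerator: 1.0992·(1 − 5·1.459864 + 4·1.604687) = 0.131278
Denominator: (-0.09920)·(-0.604687) = 0.059987
L = 0.131278/0.059987 = 2.1884

Final: 2.1884


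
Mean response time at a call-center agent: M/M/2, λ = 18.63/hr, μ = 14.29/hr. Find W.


a = 1.3037; ρ = 0.6519; P₀ = 0.210760
Lq = P₀·a^c·ρ/(c!(1−ρ)²) = 0.96327
Wq = Lq/λ = 0.96327/18.63 = 0.05171 hr
W = Wq + 1/μ = 0.05171 + 0.06998 = 0.12168 hr

Final: 0.12168 hr


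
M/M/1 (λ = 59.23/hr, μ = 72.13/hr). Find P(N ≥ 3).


ρ = 59.23/72.13 = 0.8212
P(N ≥ n) = ρ^n = 0.8212^3 = 0.553704

Final: 0.553704


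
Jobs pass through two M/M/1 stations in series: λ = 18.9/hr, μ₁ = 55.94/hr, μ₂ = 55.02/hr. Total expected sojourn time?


Each node sees arrival rate λ = 18.9/hr (tandem ⇒ throughput preserved).
W₁ = 1/(μ₁−λ) = 1/(55.94−18.9) = 0.02700 hr
W₂ = 1/(μ₂−λ) = 1/(55.02−18.9) = 0.02769 hr
W_total = W₁ + W₂ = 0.02700 + 0.02769 = 0.05468 hr

Final: 0.05468 hr


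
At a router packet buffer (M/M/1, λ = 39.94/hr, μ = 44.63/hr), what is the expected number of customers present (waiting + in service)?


ρ = λ/μ = 39.94/44.63 = 0.8949
L = ρ/(1−ρ) = 0.8949/(1 − 0.8949) = 0.8949/0.1051 = 8.5160

Final: 8.5160


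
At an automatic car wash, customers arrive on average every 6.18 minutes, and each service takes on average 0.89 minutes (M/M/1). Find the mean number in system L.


λ = 60/6.18 = 9.7087 /hr
μ = 60/0.89 = 67.4157 /hr
ρ = λ/μ = 9.7087/67.4157 = 0.1440
L = ρ/(1−ρ) = 0.1440/0.8560 = 0.1682

Final: 0.1682


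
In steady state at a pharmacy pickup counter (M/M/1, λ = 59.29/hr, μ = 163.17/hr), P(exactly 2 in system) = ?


ρ = 59.29/163.17 = 0.3634
P_n = (1−ρ)·ρ^n = (1 − 0.3634)·0.3634^2 = 0.6366·0.132033 = 0.084057

Final: 0.084057


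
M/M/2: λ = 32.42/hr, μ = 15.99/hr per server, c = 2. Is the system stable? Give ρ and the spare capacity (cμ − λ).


Total capacity cμ = 2·15.99 = 31.98/hr
ρ = λ/(cμ) = 32.42/31.98 = 1.0138
Stable ⇔ ρ < 1: NO
Spare capacity = cμ − λ = 31.98 − 32.42 = -0.44/hr

Final: ρ = 1.0138; unstable; margin = -0.44/hr


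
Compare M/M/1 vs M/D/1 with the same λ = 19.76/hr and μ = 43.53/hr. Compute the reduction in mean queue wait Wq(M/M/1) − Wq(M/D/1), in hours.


ρ = 19.76/43.53 = 0.4539
Wq(M/M/1) = ρ/(μ−λ) = 0.4539/23.77 = 0.01910 hr
Wq(M/D/1) = ρ/(2(μ−λ)) = 0.009549 hr
Savings = 0.01910 − 0.009549 = 0.009549 hr

Final: 0.009549 hr


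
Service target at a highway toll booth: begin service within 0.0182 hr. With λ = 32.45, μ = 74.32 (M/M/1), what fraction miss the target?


ρ = 32.45/74.32 = 0.4366
P(Wq > t) = ρ·e^{−(μ−λ)t} = 0.4366·e^{−0.7620}
= 0.4366·0.466716 = 0.203780

Final: 0.203780


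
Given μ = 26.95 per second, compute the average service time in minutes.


Mean service time = 1/μ = 1/26.95 second = 0.03711 second
In minutes: 0.03711 × 0.0166667 = 0.0006184 min

Final: 0.0006184 min


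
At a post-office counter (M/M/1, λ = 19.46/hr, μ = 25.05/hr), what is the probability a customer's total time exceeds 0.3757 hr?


W ~ Exponential(μ−λ) for M/M/1.
μ − λ = 25.05 − 19.46 = 5.5900
P(W > t) = e^{−(μ−λ)t} = e^{−2.1002} = 0.122436

Final: 0.122436


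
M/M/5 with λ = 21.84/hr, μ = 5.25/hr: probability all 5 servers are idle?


a = λ/μ = 21.84/5.25 = 4.1600; ρ = a/c = 0.8320
Σ_{k=0}^{4} a^k/k! (terms k=0..4) = 1.00000 + 4.16000 + 8.65280 + 11.99855 + 12.47849 = 38.28984
Tail: a^5/(5!(1−ρ)) = 1245.85257/(120·0.1680) = 61.79824
P₀ = 1/(38.28984 + 61.79824) = 1/100.08808 = 0.009991

Final: 0.009991


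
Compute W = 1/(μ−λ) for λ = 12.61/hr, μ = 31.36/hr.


W = 1/(μ−λ) = 1/(31.36 − 12.61) = 1/18.75 = 0.05333 hr

Final: 0.05333 hr


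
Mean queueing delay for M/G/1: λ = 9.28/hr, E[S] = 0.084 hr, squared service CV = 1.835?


ρ = λ·E[S] = 9.28·0.084 = 0.7795
E[S²] = E[S]²(1+C_s²) = 0.084²·(1+1.835) = 0.020004
Wq = λ·E[S²]/(2(1−ρ)) = 9.28·0.020004/(2·0.2205) = 0.42098 hr

Final: 0.42098 hr


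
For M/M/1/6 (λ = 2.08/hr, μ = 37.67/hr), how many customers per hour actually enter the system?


ρ = 0.05522; P_K = (1−ρ)ρ^6/(1−ρ^7) = 0.00000002678
λ_eff = λ(1 − P_K) = 2.08·(1 − 0.00000002678) = 2.08·1.000000 = 2.0800 /hr

Final: 2.0800 /hr


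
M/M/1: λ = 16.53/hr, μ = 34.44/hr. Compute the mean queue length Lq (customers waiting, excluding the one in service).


ρ = 16.53/34.44 = 0.4800
Lq = ρ²/(1−ρ) = 0.2304/0.5200 = 0.4430

Final: 0.4430


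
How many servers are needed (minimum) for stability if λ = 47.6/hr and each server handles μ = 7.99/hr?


Stability requires cμ > λ ⇔ c > λ/μ.
λ/μ = 47.6/7.99 = 5.9574
Minimum integer c = ⌊5.9574⌋ + 1 = 6
Check: 6·7.99 = 47.94 > 47.6, while 5·7.99 = 39.95 ≤ 47.6

Final: 6 servers


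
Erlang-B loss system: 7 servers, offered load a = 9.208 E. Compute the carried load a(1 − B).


B(7,9.208) = 0.371936 (Erlang-B)
Carried load = a(1 − B) = 9.208·(1 − 0.371936) = 9.208·0.628064 = 5.7832 E

Final: 5.7832 Erlangs


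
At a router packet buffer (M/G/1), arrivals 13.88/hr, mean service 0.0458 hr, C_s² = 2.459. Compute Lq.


ρ = λ·E[S] = 13.88·0.0458 = 0.6357
Lq = ρ²(1+C_s²)/(2(1−ρ)) = 0.4041·(1+2.459)/(2·0.3643)
= 0.4041·3.4590/0.7286 = 1.91856

Final: 1.91856


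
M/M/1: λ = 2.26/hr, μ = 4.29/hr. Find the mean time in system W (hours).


W = 1/(μ−λ) = 1/(4.29 − 2.26) = 1/2.03 = 0.4926 hr

Final: 0.4926 hr


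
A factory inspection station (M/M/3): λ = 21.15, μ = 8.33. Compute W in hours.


a = 2.5390; ρ = 0.8463; P₀ = 0.040790
Lq = P₀·a^c·ρ/(c!(1−ρ)²) = 3.98856
Wq = Lq/λ = 3.98856/21.15 = 0.18858 hr
W = Wq + 1/μ = 0.18858 + 0.12005 = 0.30863 hr

Final: 0.30863 hr


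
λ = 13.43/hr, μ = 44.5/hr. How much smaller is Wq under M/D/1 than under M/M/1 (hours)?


ρ = 13.43/44.5 = 0.3018
Wq(M/M/1) = ρ/(μ−λ) = 0.3018/31.07 = 0.009713 hr
Wq(M/D/1) = ρ/(2(μ−λ)) = 0.004857 hr
Savings = 0.009713 − 0.004857 = 0.004857 hr

Final: 0.004857 hr


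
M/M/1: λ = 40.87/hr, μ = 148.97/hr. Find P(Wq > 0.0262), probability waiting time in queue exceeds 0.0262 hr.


ρ = 40.87/148.97 = 0.2744
P(Wq > t) = ρ·e^{−(μ−λ)t} = 0.2744·e^{−2.8322}
= 0.2744·0.058882 = 0.016154

Final: 0.016154


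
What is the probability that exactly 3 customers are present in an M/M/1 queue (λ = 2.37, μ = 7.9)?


ρ = 2.37/7.9 = 0.3000
P_n = (1−ρ)·ρ^n = (1 − 0.3000)·0.3000^3 = 0.7000·0.027000 = 0.018900

Final: 0.018900


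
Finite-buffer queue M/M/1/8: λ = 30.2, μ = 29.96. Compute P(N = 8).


ρ = λ/μ = 30.2/29.96 = 1.0080
P_K = (1−ρ)ρ^K/(1−ρ^(K+1)) = (-0.008011·1.065911)/(1 − 1.074450)
= -0.008539/-0.074450 = 0.114690

Final: 0.114690


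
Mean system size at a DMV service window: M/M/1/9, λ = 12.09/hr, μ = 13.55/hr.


ρ = 12.09/13.55 = 0.8923
L = ρ[1 − (K+1)ρ^K + Kρ^(K+1)] / [(1−ρ)(1−ρ^(K+1))]
Numerator: 0.8923·(1 − 10·0.358412 + 9·0.319794) = 0.262340
Denominator: (0.1077)·(0.680206) = 0.073292
L = 0.262340/0.073292 = 3.5794

Final: 3.5794


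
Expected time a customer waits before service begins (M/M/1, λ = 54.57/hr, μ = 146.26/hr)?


ρ = 54.57/146.26 = 0.3731
Wq = ρ/(μ−λ) = 0.3731/(146.26 − 54.57) = 0.3731/91.69 = 0.004069 hr

Final: 0.004069 hr


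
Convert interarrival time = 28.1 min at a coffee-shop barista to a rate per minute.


λ = 1/(interarrival time) in consistent units.
1 minute = 1 min, so λ = 1/28.1 = 0.03559 per minute

Final: 0.03559 /min


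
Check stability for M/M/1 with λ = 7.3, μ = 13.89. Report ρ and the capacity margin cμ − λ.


Total capacity cμ = 1·13.89 = 13.89/hr
ρ = λ/(cμ) = 7.3/13.89 = 0.5256
Stable ⇔ ρ < 1: YES
Spare capacity = cμ − λ = 13.89 − 7.3 = 6.59/hr

Final: ρ = 0.5256; stable; margin = 6.59/hr


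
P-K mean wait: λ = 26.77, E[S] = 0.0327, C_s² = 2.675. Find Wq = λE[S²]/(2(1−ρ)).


ρ = λ·E[S] = 26.77·0.0327 = 0.8754
E[S²] = E[S]²(1+C_s²) = 0.0327²·(1+2.675) = 0.003930
Wq = λ·E[S²]/(2(1−ρ)) = 26.77·0.003930/(2·0.1246) = 0.42207 hr

Final: 0.42207 hr


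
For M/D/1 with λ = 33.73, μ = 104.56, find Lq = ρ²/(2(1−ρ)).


ρ = 33.73/104.56 = 0.3226
M/D/1: Lq = ρ²/(2(1−ρ)) = 0.1041/(2·0.6774) = 0.07681

Final: 0.07681


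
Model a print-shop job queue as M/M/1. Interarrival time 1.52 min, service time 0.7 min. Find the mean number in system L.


λ = 60/1.52 = 39.4737 /hr
μ = 60/0.7 = 85.7143 /hr
ρ = λ/μ = 39.4737/85.7143 = 0.4605
L = ρ/(1−ρ) = 0.4605/0.5395 = 0.8537

Final: 0.8537


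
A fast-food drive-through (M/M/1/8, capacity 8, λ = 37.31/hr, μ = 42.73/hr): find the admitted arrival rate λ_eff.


ρ = 0.8732; P_K = (1−ρ)ρ^8/(1−ρ^9) = 0.060788
λ_eff = λ(1 − P_K) = 37.31·(1 − 0.060788) = 37.31·0.939212 = 35.0420 /hr

Final: 35.0420 /hr


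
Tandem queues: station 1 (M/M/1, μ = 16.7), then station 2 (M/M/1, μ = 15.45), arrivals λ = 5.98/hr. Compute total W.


Each node sees arrival rate λ = 5.98/hr (tandem ⇒ throughput preserved).
W₁ = 1/(μ₁−λ) = 1/(16.7−5.98) = 0.09328 hr
W₂ = 1/(μ₂−λ) = 1/(15.45−5.98) = 0.10560 hr
W_total = W₁ + W₂ = 0.09328 + 0.10560 = 0.19888 hr

Final: 0.19888 hr


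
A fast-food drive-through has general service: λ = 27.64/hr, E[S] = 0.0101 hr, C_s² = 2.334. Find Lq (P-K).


ρ = λ·E[S] = 27.64·0.0101 = 0.2792
Lq = ρ²(1+C_s²)/(2(1−ρ)) = 0.07793·(1+2.334)/(2·0.7208)
= 0.07793·3.3340/1.4417 = 0.18023

Final: 0.18023


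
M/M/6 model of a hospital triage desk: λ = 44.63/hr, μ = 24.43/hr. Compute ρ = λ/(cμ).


ρ = λ/(cμ) = 44.63/(6·24.43) = 44.63/146.58 = 0.3045

Final: 0.3045


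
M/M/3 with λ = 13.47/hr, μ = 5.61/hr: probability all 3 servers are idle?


a = λ/μ = 13.47/5.61 = 2.4011; ρ = a/c = 0.8004
Σ_{k=0}^{2} a^k/k! (terms k=0..2) = 1.00000 + 2.40107 + 2.88257 = 6.28364
Tail: a^3/(3!(1−ρ)) = 13.84249/(6·0.1996) = 11.55601
P₀ = 1/(6.28364 + 11.55601) = 1/17.83964 = 0.056055

Final: 0.056055


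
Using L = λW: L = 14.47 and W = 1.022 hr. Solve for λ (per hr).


λ = L/W = 14.47/1.022 = 14.1585 /hr

Final: 14.1585 /hr


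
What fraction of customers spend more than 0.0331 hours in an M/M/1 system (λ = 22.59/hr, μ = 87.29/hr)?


W ~ Exponential(μ−λ) for M/M/1.
μ − λ = 87.29 − 22.59 = 64.7000
P(W > t) = e^{−(μ−λ)t} = e^{−2.1416} = 0.117470

Final: 0.117470


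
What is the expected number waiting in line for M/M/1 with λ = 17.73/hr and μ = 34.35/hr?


ρ = 17.73/34.35 = 0.5162
Lq = ρ²/(1−ρ) = 0.2664/0.4838 = 0.5506

Final: 0.5506


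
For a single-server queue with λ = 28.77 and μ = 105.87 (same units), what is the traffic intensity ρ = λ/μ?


ρ = λ/μ = 28.77/105.87 = 0.2717

Final: 0.2717


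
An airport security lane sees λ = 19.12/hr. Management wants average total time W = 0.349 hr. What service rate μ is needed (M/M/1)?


W = 1/(μ−λ) ⇒ μ − λ = 1/W = 1/0.349 = 2.8653
μ = λ + 1/W = 19.12 + 2.8653 = 21.9853 per hr

Final: 21.9853 /hr


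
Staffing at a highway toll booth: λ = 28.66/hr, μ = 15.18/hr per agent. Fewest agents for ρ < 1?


Stability requires cμ > λ ⇔ c > λ/μ.
λ/μ = 28.66/15.18 = 1.8880
Minimum integer c = ⌊1.8880⌋ + 1 = 2
Check: 2·15.18 = 30.36 > 28.66, while 1·15.18 = 15.18 ≤ 28.66

Final: 2 servers


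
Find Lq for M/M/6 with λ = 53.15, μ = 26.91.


a = λ/μ = 1.9751; ρ = a/6 = 0.3292
P₀ = 0.138557
Lq = P₀·a^c·ρ / (c!·(1−ρ)²) = 0.138557·59.36595·0.3292/(720·0.44999)
= 0.008357

Final: 0.008357


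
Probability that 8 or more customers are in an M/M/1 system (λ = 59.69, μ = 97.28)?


ρ = 59.69/97.28 = 0.6136
P(N ≥ n) = ρ^n = 0.6136^8 = 0.020092

Final: 0.020092


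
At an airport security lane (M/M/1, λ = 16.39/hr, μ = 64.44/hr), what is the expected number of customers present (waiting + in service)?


ρ = λ/μ = 16.39/64.44 = 0.2543
L = ρ/(1−ρ) = 0.2543/(1 − 0.2543) = 0.2543/0.7457 = 0.3411

Final: 0.3411


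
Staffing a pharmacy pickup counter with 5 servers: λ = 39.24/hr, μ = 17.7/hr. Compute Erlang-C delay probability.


a = λ/μ = 2.2169; ρ = a/5 = 0.4434
P₀ = 0.107543 (from M/M/c formula)
C(c,a) = [a^c/(c!(1−ρ))]·P₀ = [53.55237/(120·0.5566)]·0.107543
= 0.80176·0.107543 = 0.086224

Final: 0.086224


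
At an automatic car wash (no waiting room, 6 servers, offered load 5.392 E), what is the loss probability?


B(c,a) = (a^c/c!) / Σ_{k=0}^{c} a^k/k!
a^6/6! = 34.132398
Σ terms (k=0..6): 1.00000 + 5.39200 + 14.53683 + 26.12753 + 35.21991 + 37.98116 + 34.13240 = 154.389832
B = 34.132398/154.389832 = 0.221079

Final: 0.221079


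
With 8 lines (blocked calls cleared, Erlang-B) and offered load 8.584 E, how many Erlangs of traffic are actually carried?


B(8,8.584) = 0.267360 (Erlang-B)
Carried load = a(1 − B) = 8.584·(1 − 0.267360) = 8.584·0.732640 = 6.2890 E

Final: 6.2890 Erlangs


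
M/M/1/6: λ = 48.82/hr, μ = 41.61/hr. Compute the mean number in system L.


ρ = 48.82/41.61 = 1.1733
L = ρ[1 − (K+1)ρ^K + Kρ^(K+1)] / [(1−ρ)(1−ρ^(K+1))]
Numerator: 1.1733·(1 − 7·2.608557 + 6·3.060557) = 1.294639
Denominator: (-0.1733)·(-2.060557) = 0.357044
L = 1.294639/0.357044 = 3.6260

Final: 3.6260


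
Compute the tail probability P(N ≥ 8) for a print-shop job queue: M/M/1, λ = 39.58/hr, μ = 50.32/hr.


ρ = 39.58/50.32 = 0.7866
P(N ≥ n) = ρ^n = 0.7866^8 = 0.146515

Final: 0.146515


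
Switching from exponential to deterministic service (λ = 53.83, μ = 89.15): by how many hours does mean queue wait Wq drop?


ρ = 53.83/89.15 = 0.6038
Wq(M/M/1) = ρ/(μ−λ) = 0.6038/35.32 = 0.01710 hr
Wq(M/D/1) = ρ/(2(μ−λ)) = 0.008548 hr
Savings = 0.01710 − 0.008548 = 0.008548 hr

Final: 0.008548 hr


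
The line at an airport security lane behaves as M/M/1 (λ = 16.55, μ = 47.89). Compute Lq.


ρ = 16.55/47.89 = 0.3456
Lq = ρ²/(1−ρ) = 0.1194/0.6544 = 0.1825

Final: 0.1825


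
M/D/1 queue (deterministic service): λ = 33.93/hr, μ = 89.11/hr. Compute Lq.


ρ = 33.93/89.11 = 0.3808
M/D/1: Lq = ρ²/(2(1−ρ)) = 0.1450/(2·0.6192) = 0.11707

Final: 0.11707


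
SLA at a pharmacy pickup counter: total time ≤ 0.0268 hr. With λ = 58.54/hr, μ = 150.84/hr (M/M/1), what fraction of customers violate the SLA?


W ~ Exponential(μ−λ) for M/M/1.
μ − λ = 150.84 − 58.54 = 92.3000
P(W > t) = e^{−(μ−λ)t} = e^{−2.4736} = 0.084278

Final: 0.084278


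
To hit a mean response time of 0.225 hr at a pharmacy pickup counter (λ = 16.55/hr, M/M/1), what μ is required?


W = 1/(μ−λ) ⇒ μ − λ = 1/W = 1/0.225 = 4.4444
μ = λ + 1/W = 16.55 + 4.4444 = 20.9944 per hr

Final: 20.9944 /hr


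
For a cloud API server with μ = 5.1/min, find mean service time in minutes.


Mean service time = 1/μ = 1/5.1 minute = 0.19608 minute
In minutes: 0.19608 × 1 = 0.1961 min

Final: 0.1961 min


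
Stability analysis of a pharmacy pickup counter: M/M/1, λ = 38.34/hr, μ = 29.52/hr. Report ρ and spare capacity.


Total capacity cμ = 1·29.52 = 29.52/hr
ρ = λ/(cμ) = 38.34/29.52 = 1.2988
Stable ⇔ ρ < 1: NO
Spare capacity = cμ − λ = 29.52 − 38.34 = -8.82/hr

Final: ρ = 1.2988; unstable; margin = -8.82/hr


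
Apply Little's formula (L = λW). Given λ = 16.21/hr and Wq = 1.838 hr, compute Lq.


Lq = λWq = 16.21·1.838 = 29.7940

Final: 29.7940


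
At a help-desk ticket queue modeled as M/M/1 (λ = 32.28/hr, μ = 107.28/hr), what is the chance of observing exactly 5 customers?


ρ = 32.28/107.28 = 0.3009
P_n = (1−ρ)·ρ^n = (1 − 0.3009)·0.3009^5 = 0.6991·0.002466 = 0.001724

Final: 0.001724


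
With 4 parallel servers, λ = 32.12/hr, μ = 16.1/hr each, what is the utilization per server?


ρ = λ/(cμ) = 32.12/(4·16.1) = 32.12/64.40 = 0.4988

Final: 0.4988


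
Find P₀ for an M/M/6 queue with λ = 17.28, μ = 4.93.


a = λ/μ = 17.28/4.93 = 3.5051; ρ = a/c = 0.5842
Σ_{k=0}^{5} a^k/k! (terms k=0..5) = 1.00000 + 3.50507 + 6.14276 + 7.17694 + 6.28892 + 4.40862 = 28.52231
Tail: a^6/(6!(1−ρ)) = 1854.30391/(720·0.4158) = 6.19358
P₀ = 1/(28.52231 + 6.19358) = 1/34.71589 = 0.028805

Final: 0.028805


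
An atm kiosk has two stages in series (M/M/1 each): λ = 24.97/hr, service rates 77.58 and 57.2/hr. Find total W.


Each node sees arrival rate λ = 24.97/hr (tandem ⇒ throughput preserved).
W₁ = 1/(μ₁−λ) = 1/(77.58−24.97) = 0.01901 hr
W₂ = 1/(μ₂−λ) = 1/(57.2−24.97) = 0.03103 hr
W_total = W₁ + W₂ = 0.01901 + 0.03103 = 0.05003 hr

Final: 0.05003 hr


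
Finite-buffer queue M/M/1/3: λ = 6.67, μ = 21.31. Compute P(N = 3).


ρ = λ/μ = 6.67/21.31 = 0.3130
P_K = (1−ρ)ρ^K/(1−ρ^(K+1)) = (0.6870·0.030664)/(1 − 0.009598)
= 0.021066/0.990402 = 0.021270

Final: 0.021270


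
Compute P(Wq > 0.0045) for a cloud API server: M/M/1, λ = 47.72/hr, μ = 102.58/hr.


ρ = 47.72/102.58 = 0.4652
P(Wq > t) = ρ·e^{−(μ−λ)t} = 0.4652·e^{−0.2469}
= 0.4652·0.781242 = 0.363432

Final: 0.363432


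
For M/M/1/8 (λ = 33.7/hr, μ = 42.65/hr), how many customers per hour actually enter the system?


ρ = 0.7902; P_K = (1−ρ)ρ^8/(1−ρ^9) = 0.036236
λ_eff = λ(1 − P_K) = 33.7·(1 − 0.036236) = 33.7·0.963764 = 32.4789 /hr

Final: 32.4789 /hr


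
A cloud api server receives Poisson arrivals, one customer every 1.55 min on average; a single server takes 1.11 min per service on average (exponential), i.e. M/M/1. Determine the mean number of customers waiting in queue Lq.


λ = 60/1.55 = 38.7097 /hr
μ = 60/1.11 = 54.0541 /hr
ρ = λ/μ = 38.7097/54.0541 = 0.7161
Lq = ρ²/(1−ρ) = 0.5128/0.2839 = 1.8066

Final: 1.8066


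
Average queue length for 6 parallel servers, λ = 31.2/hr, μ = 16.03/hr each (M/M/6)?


a = λ/μ = 1.9464; ρ = a/6 = 0.3244
P₀ = 0.142615
Lq = P₀·a^c·ρ / (c!·(1−ρ)²) = 0.142615·54.36588·0.3244/(720·0.45645)
= 0.007653

Final: 0.007653


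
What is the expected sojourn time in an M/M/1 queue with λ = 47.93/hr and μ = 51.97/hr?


W = 1/(μ−λ) = 1/(51.97 − 47.93) = 1/4.04 = 0.2475 hr

Final: 0.2475 hr


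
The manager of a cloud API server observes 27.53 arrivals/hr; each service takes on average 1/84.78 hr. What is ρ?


ρ = λ/μ = 27.53/84.78 = 0.3247

Final: 0.3247


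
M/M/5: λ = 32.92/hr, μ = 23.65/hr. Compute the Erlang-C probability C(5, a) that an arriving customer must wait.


a = λ/μ = 1.3920; ρ = a/5 = 0.2784
P₀ = 0.248322 (from M/M/c formula)
C(c,a) = [a^c/(c!(1−ρ))]·P₀ = [5.22569/(120·0.7216)]·0.248322
= 0.06035·0.248322 = 0.014986

Final: 0.014986


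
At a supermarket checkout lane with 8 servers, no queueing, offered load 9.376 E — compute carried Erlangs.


B(8,9.376) = 0.308193 (Erlang-B)
Carried load = a(1 − B) = 9.376·(1 − 0.308193) = 9.376·0.691807 = 6.4864 E

Final: 6.4864 Erlangs


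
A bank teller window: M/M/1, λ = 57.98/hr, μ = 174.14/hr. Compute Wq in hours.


ρ = 57.98/174.14 = 0.3330
Wq = ρ/(μ−λ) = 0.3330/(174.14 − 57.98) = 0.3330/116.16 = 0.002866 hr

Final: 0.002866 hr


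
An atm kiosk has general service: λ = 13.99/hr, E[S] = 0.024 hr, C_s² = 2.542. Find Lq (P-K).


ρ = λ·E[S] = 13.99·0.024 = 0.3358
Lq = ρ²(1+C_s²)/(2(1−ρ)) = 0.1127·(1+2.542)/(2·0.6642)
= 0.1127·3.5420/1.3285 = 0.30057

Final: 0.30057


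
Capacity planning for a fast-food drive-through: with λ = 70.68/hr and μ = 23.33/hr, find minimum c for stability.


Stability requires cμ > λ ⇔ c > λ/μ.
λ/μ = 70.68/23.33 = 3.0296
Minimum integer c = ⌊3.0296⌋ + 1 = 4
Check: 4·23.33 = 93.32 > 70.68, while 3·23.33 = 69.99 ≤ 70.68

Final: 4 servers


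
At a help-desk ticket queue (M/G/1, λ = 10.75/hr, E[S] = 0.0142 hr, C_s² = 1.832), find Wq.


ρ = λ·E[S] = 10.75·0.0142 = 0.1527
E[S²] = E[S]²(1+C_s²) = 0.0142²·(1+1.832) = 0.0005710
Wq = λ·E[S²]/(2(1−ρ)) = 10.75·0.0005710/(2·0.8474) = 0.003622 hr

Final: 0.003622 hr


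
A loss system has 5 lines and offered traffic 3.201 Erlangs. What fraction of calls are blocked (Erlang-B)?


B(c,a) = (a^c/c!) / Σ_{k=0}^{c} a^k/k!
a^5/5! = 2.800574
Σ terms (k=0..5): 1.00000 + 3.20100 + 5.12320 + 5.46645 + 4.37453 + 2.80057 = 21.965760
B = 2.800574/21.965760 = 0.127497

Final: 0.127497


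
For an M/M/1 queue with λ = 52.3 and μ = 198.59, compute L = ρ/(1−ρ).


ρ = λ/μ = 52.3/198.59 = 0.2634
L = ρ/(1−ρ) = 0.2634/(1 − 0.2634) = 0.2634/0.7366 = 0.3575

Final: 0.3575


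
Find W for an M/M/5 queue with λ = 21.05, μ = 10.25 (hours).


a = 2.0537; ρ = 0.4107; P₀ = 0.127167
Lq = P₀·a^c·ρ/(c!(1−ρ)²) = 0.04579
Wq = Lq/λ = 0.04579/21.05 = 0.002175 hr
W = Wq + 1/μ = 0.002175 + 0.09756 = 0.09974 hr

Final: 0.09974 hr


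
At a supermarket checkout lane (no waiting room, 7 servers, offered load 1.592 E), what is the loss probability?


B(c,a) = (a^c/c!) / Σ_{k=0}^{c} a^k/k!
a^7/7! = 0.005142
Σ terms (k=0..7): 1.00000 + 1.59200 + 1.26723 + 0.67248 + 0.26765 + 0.08522 + 0.02261 + 0.005142 = 4.912328
B = 0.005142/4.912328 = 0.001047

Final: 0.001047


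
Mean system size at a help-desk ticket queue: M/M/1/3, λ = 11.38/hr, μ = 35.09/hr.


ρ = 11.38/35.09 = 0.3243
L = ρ[1 − (K+1)ρ^K + Kρ^(K+1)] / [(1−ρ)(1−ρ^(K+1))]
Numerator: 0.3243·(1 − 4·0.034110 + 3·0.011062) = 0.290823
Denominator: (0.6757)·(0.988938) = 0.668217
L = 0.290823/0.668217 = 0.4352

Final: 0.4352


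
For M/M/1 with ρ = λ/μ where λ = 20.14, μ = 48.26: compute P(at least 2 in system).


ρ = 20.14/48.26 = 0.4173
P(N ≥ n) = ρ^n = 0.4173^2 = 0.174158

Final: 0.174158


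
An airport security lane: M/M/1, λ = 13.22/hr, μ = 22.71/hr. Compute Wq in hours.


ρ = 13.22/22.71 = 0.5821
Wq = ρ/(μ−λ) = 0.5821/(22.71 − 13.22) = 0.5821/9.49 = 0.06134 hr

Final: 0.06134 hr


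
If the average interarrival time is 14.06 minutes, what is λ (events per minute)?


λ = 1/(interarrival time) in consistent units.
1 minute = 1 min, so λ = 1/14.06 = 0.07112 per minute

Final: 0.07112 /min


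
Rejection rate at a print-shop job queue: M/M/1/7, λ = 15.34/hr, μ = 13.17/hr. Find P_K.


ρ = λ/μ = 15.34/13.17 = 1.1648
P_K = (1−ρ)ρ^K/(1−ρ^(K+1)) = (-0.1648·2.908554)/(1 − 3.387792)
= -0.479238/-2.387792 = 0.200703

Final: 0.200703


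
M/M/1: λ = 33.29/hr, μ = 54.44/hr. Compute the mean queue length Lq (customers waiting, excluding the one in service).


ρ = 33.29/54.44 = 0.6115
Lq = ρ²/(1−ρ) = 0.3739/0.3885 = 0.9625

Final: 0.9625


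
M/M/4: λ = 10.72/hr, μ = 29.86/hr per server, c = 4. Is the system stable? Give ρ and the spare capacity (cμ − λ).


Total capacity cμ = 4·29.86 = 119.44/hr
ρ = λ/(cμ) = 10.72/119.44 = 0.08975
Stable ⇔ ρ < 1: YES
Spare capacity = cμ − λ = 119.44 − 10.72 = 108.72/hr

Final: ρ = 0.08975; stable; margin = 108.72/hr


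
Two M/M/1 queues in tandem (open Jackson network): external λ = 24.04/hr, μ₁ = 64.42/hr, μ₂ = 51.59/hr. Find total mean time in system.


Each node sees arrival rate λ = 24.04/hr (tandem ⇒ throughput preserved).
W₁ = 1/(μ₁−λ) = 1/(64.42−24.04) = 0.02476 hr
W₂ = 1/(μ₂−λ) = 1/(51.59−24.04) = 0.03630 hr
W_total = W₁ + W₂ = 0.02476 + 0.03630 = 0.06106 hr

Final: 0.06106 hr


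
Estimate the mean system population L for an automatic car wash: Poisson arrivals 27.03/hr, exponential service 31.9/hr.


ρ = λ/μ = 27.03/31.9 = 0.8473
L = ρ/(1−ρ) = 0.8473/(1 − 0.8473) = 0.8473/0.1527 = 5.5503

Final: 5.5503


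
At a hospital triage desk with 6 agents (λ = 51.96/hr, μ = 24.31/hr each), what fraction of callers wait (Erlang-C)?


a = λ/μ = 2.1374; ρ = a/6 = 0.3562
P₀ = 0.117701 (from M/M/c formula)
C(c,a) = [a^c/(c!(1−ρ))]·P₀ = [95.34658/(720·0.6438)]·0.117701
= 0.20570·0.117701 = 0.024212

Final: 0.024212


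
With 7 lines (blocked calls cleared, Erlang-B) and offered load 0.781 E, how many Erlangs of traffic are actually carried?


B(7,0.781) = 0.00001610 (Erlang-B)
Carried load = a(1 − B) = 0.781·(1 − 0.00001610) = 0.781·0.999984 = 0.7810 E

Final: 0.7810 Erlangs


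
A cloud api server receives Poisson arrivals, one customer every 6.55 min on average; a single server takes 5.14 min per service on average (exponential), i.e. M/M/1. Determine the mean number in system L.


λ = 60/6.55 = 9.1603 /hr
μ = 60/5.14 = 11.6732 /hr
ρ = λ/μ = 9.1603/11.6732 = 0.7847
L = ρ/(1−ρ) = 0.7847/0.2153 = 3.6454

Final: 3.6454


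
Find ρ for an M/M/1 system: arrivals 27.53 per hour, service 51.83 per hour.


ρ = λ/μ = 27.53/51.83 = 0.5312

Final: 0.5312


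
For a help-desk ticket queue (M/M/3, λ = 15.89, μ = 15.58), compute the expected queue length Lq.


a = λ/μ = 1.0199; ρ = a/3 = 0.3400
P₀ = 0.356141
Lq = P₀·a^c·ρ / (c!·(1−ρ)²) = 0.356141·1.06089·0.3400/(6·0.43565)
= 0.04914

Final: 0.04914


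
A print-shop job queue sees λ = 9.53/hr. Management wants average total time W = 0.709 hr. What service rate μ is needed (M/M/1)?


W = 1/(μ−λ) ⇒ μ − λ = 1/W = 1/0.709 = 1.4104
μ = λ + 1/W = 9.53 + 1.4104 = 10.9404 per hr

Final: 10.9404 /hr


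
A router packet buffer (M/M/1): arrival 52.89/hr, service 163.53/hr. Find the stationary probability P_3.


ρ = 52.89/163.53 = 0.3234
P_n = (1−ρ)·ρ^n = (1 − 0.3234)·0.3234^3 = 0.6766·0.033832 = 0.022890

Final: 0.022890


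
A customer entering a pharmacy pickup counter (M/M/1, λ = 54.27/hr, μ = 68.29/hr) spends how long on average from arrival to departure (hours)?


W = 1/(μ−λ) = 1/(68.29 − 54.27) = 1/14.02 = 0.07133 hr

Final: 0.07133 hr


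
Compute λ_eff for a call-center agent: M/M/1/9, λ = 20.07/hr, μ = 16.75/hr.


ρ = 1.1982; P_K = (1−ρ)ρ^9/(1−ρ^10) = 0.197857
λ_eff = λ(1 − P_K) = 20.07·(1 − 0.197857) = 20.07·0.802143 = 16.0990 /hr

Final: 16.0990 /hr


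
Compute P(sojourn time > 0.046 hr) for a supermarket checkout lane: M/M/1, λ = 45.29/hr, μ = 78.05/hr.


W ~ Exponential(μ−λ) for M/M/1.
μ − λ = 78.05 − 45.29 = 32.7600
P(W > t) = e^{−(μ−λ)t} = e^{−1.5070} = 0.221583

Final: 0.221583


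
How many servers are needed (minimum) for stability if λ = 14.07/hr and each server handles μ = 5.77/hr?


Stability requires cμ > λ ⇔ c > λ/μ.
λ/μ = 14.07/5.77 = 2.4385
Minimum integer c = ⌊2.4385⌋ + 1 = 3
Check: 3·5.77 = 17.31 > 14.07, while 2·5.77 = 11.54 ≤ 14.07

Final: 3 servers


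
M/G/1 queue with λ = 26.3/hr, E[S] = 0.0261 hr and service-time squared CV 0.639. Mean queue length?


ρ = λ·E[S] = 26.3·0.0261 = 0.6864
Lq = ρ²(1+C_s²)/(2(1−ρ)) = 0.4712·(1+0.639)/(2·0.3136)
= 0.4712·1.6390/0.6271 = 1.23142

Final: 1.23142


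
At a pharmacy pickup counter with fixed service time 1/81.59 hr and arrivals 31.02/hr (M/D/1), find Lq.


ρ = 31.02/81.59 = 0.3802
M/D/1: Lq = ρ²/(2(1−ρ)) = 0.1445/(2·0.6198) = 0.11661

Final: 0.11661


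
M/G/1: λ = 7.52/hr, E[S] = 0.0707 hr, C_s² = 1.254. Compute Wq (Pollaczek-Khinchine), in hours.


ρ = λ·E[S] = 7.52·0.0707 = 0.5317
E[S²] = E[S]²(1+C_s²) = 0.0707²·(1+1.254) = 0.011267
Wq = λ·E[S²]/(2(1−ρ)) = 7.52·0.011267/(2·0.4683) = 0.09045 hr

Final: 0.09045 hr


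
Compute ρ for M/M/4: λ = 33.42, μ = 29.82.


ρ = λ/(cμ) = 33.42/(4·29.82) = 33.42/119.28 = 0.2802

Final: 0.2802


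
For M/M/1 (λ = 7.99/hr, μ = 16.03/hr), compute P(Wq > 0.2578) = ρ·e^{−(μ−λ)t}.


ρ = 7.99/16.03 = 0.4984
P(Wq > t) = ρ·e^{−(μ−λ)t} = 0.4984·e^{−2.0727}
= 0.4984·0.125844 = 0.062726

Final: 0.062726


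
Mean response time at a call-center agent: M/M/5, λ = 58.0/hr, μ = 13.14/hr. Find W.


a = 4.4140; ρ = 0.8828; P₀ = 0.006081
Lq = P₀·a^c·ρ/(c!(1−ρ)²) = 5.45722
Wq = Lq/λ = 5.45722/58.0 = 0.09409 hr
W = Wq + 1/μ = 0.09409 + 0.07610 = 0.17019 hr

Final: 0.17019 hr


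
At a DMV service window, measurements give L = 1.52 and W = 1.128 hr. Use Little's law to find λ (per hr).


λ = L/W = 1.52/1.128 = 1.3475 /hr

Final: 1.3475 /hr


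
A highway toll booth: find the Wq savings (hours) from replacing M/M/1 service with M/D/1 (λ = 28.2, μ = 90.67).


ρ = 28.2/90.67 = 0.3110
Wq(M/M/1) = ρ/(μ−λ) = 0.3110/62.47 = 0.004979 hr
Wq(M/D/1) = ρ/(2(μ−λ)) = 0.002489 hr
Savings = 0.004979 − 0.002489 = 0.002489 hr

Final: 0.002489 hr


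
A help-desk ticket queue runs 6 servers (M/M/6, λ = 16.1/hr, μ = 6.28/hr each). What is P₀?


a = λ/μ = 16.1/6.28 = 2.5637; ρ = a/c = 0.4273
Σ_{k=0}^{5} a^k/k! (terms k=0..5) = 1.00000 + 2.56369 + 3.28626 + 2.80833 + 1.79992 + 0.92289 = 12.38110
Tail: a^6/(6!(1−ρ)) = 283.92092/(720·0.5727) = 0.68853
P₀ = 1/(12.38110 + 0.68853) = 1/13.06963 = 0.076513

Final: 0.076513


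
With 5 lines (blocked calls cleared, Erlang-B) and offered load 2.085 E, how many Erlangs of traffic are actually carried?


B(5,2.085) = 0.041643 (Erlang-B)
Carried load = a(1 − B) = 2.085·(1 − 0.041643) = 2.085·0.958357 = 1.9982 E

Final: 1.9982 Erlangs


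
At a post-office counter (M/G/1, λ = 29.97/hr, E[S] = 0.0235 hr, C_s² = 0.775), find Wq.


ρ = λ·E[S] = 29.97·0.0235 = 0.7043
E[S²] = E[S]²(1+C_s²) = 0.0235²·(1+0.775) = 0.0009802
Wq = λ·E[S²]/(2(1−ρ)) = 29.97·0.0009802/(2·0.2957) = 0.04967 hr

Final: 0.04967 hr


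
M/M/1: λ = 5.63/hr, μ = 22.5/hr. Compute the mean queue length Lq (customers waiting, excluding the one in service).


ρ = 5.63/22.5 = 0.2502
Lq = ρ²/(1−ρ) = 0.06261/0.7498 = 0.08351

Final: 0.08351


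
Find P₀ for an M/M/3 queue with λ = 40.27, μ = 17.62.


a = λ/μ = 40.27/17.62 = 2.2855; ρ = a/c = 0.7618
Σ_{k=0}^{2} a^k/k! (terms k=0..2) = 1.00000 + 2.28547 + 2.61169 = 5.89716
Tail: a^3/(3!(1−ρ)) = 11.93788/(6·0.2382) = 8.35367
P₀ = 1/(5.89716 + 8.35367) = 1/14.25083 = 0.070171

Final: 0.070171


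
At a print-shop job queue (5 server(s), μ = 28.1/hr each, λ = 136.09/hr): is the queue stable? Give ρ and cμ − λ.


Total capacity cμ = 5·28.1 = 140.50/hr
ρ = λ/(cμ) = 136.09/140.50 = 0.9686
Stable ⇔ ρ < 1: YES
Spare capacity = cμ − λ = 140.50 − 136.09 = 4.41/hr

Final: ρ = 0.9686; stable; margin = 4.41/hr


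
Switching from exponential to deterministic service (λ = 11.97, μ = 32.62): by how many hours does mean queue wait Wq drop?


ρ = 11.97/32.62 = 0.3670
Wq(M/M/1) = ρ/(μ−λ) = 0.3670/20.65 = 0.01777 hr
Wq(M/D/1) = ρ/(2(μ−λ)) = 0.008885 hr
Savings = 0.01777 − 0.008885 = 0.008885 hr

Final: 0.008885 hr


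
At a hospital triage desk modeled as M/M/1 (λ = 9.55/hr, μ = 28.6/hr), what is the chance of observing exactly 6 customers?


ρ = 9.55/28.6 = 0.3339
P_n = (1−ρ)·ρ^n = (1 − 0.3339)·0.3339^6 = 0.6661·0.001386 = 0.0009233

Final: 0.0009233


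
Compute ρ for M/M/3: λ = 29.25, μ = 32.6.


ρ = λ/(cμ) = 29.25/(3·32.6) = 29.25/97.80 = 0.2991

Final: 0.2991


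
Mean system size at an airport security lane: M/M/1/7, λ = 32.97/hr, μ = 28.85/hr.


ρ = 32.97/28.85 = 1.1428
L = ρ[1 − (K+1)ρ^K + Kρ^(K+1)] / [(1−ρ)(1−ρ^(K+1))]
Numerator: 1.1428·(1 − 8·2.545727 + 7·2.909277) = 1.141799
Denominator: (-0.1428)·(-1.909277) = 0.272659
L = 1.141799/0.272659 = 4.1876

Final: 4.1876
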